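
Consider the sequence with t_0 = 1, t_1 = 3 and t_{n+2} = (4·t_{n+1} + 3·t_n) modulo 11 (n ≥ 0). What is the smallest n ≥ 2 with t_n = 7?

22

Listing terms: t_0 = 1,  t_1 = 3,  t_2 = 4,  t_3 = 3,  t_4 = 2,  t_5 = 6,  t_6 = 8,  t_7 = 6,  t_8 = 4,  t_9 = 1,  t_{10} = 5,  t_{11} = 1,  t_{12} = 8,  t_{13} = 2,  t_{14} = 10,  t_{15} = 2,  t_{16} = 5,  t_{17} = 4,  t_{18} = 9,  t_{19} = 4,  t_{20} = 10,  t_{21} = 8,  t_{22} = 7,  t_{23} = 8,  t_{24} = 9,  t_{25} = 5,  t_{26} = 3,  t_{27} = 5,  t_{28} = 7,  t_{29} = 10,  t_{30} = 6,  t_{31} = 10,  t_{32} = 3,  t_{33} = 9,  t_{34} = 1,  t_{35} = 9,  t_{36} = 6,  t_{37} = 7,  t_{38} = 2,  t_{39} = 7,  t_{40} = 1,  t_{41} = 3.
The sequence repeats with period 40.
The value 7 first appears (with n ≥ 2) at t_{22}.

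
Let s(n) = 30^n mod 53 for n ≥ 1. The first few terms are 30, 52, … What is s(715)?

Listing terms: s(1) = 30,  s(2) = 52,  s(3) = 23,  s(4) = 1,  s(5) = 30.
The sequence repeats with period 4.
(715 - 1) mod 4 = 2, so s(715) = s(3) = 23.

23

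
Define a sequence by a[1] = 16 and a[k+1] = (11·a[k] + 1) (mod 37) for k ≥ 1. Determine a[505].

16

Computing terms: a[1] = 16; a[2] = 29; a[3] = 24; a[4] = 6; a[5] = 30; a[6] = 35; a[7] = 16.
The sequence repeats with period 6.
So a[505] = a[1 + ((505-1) mod 6)] = a[1] = 16.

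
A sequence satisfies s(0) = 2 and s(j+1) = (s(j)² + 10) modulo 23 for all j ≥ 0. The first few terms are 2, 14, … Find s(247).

s(0) = 2,  s(1) = 14,  s(2) = 22,  s(3) = 11,  s(4) = 16,  s(5) = 13,  s(6) = 18,  s(7) = 12,  s(8) = 16.
Since s(8) = s(4) = 16, the sequence is eventually periodic: after a pre-period of length 4 it cycles with period 4.
For j ≥ 4, s(j) depends only on (j - 4) mod 4. (247 - 4) mod 4 = 3, so s(247) = s(7) = 12.

12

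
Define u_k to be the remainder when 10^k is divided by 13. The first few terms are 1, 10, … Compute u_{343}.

10

Listing terms: u_0 = 1, u_1 = 10, u_2 = 9, u_3 = 12, u_4 = 3, u_5 = 4, u_6 = 1.
Since u_6 = u_0 = 1, the sequence is periodic with period 6.
So u_{343} = u_{0 + ((343-0) mod 6)} = u_1 = 10.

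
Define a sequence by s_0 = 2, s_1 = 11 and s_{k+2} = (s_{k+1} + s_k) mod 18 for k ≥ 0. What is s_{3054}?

8

Listing terms: s_0 = 2,  s_1 = 11,  s_2 = 13,  s_3 = 6,  s_4 = 1,  s_5 = 7,  s_6 = 8,  s_7 = 15,  s_8 = 5,  s_9 = 2,  s_{10} = 7,  s_{11} = 9,  s_{12} = 16,  s_{13} = 7,  s_{14} = 5,  s_{15} = 12,  s_{16} = 17,  s_{17} = 11,  s_{18} = 10,  s_{19} = 3,  s_{20} = 13,  s_{21} = 16,  s_{22} = 11,  s_{23} = 9,  s_{24} = 2,  s_{25} = 11.
The sequence repeats with period 24.
So s_{3054} = s_{0 + ((3054-0) mod 24)} = s_6 = 8.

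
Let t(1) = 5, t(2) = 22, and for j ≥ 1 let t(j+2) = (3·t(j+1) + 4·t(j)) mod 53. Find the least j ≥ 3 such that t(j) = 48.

14

We have t(1) = 5,  t(2) = 22,  t(3) = 33,  t(4) = 28,  t(5) = 4,  t(6) = 18,  t(7) = 17,  t(8) = 17,  t(9) = 13,  t(10) = 1,  t(11) = 2,  t(12) = 10,  t(13) = 38,  t(14) = 48,  t(15) = 31,  t(16) = 20,  t(17) = 25,  t(18) = 49,  t(19) = 35,  t(20) = 36,  t(21) = 36,  t(22) = 40,  t(23) = 52,  t(24) = 51,  t(25) = 43,  t(26) = 15,  t(27) = 5,  t(28) = 22.
Since (t(27), t(28)) = (t(1), t(2)) = (5, 22) (two consecutive terms determine the rest), the sequence is periodic with period 26.
The value 48 first appears (with j ≥ 3) at t(14).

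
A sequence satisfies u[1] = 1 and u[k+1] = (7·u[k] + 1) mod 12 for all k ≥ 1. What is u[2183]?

5

We have u[1] = 1; u[2] = 8; u[3] = 9; u[4] = 4; u[5] = 5; u[6] = 0; u[7] = 1.
Since u[7] = u[1] = 1, the sequence is periodic with period 6.
(2183 - 1) mod 6 = 4, so u[2183] = u[5] = 5.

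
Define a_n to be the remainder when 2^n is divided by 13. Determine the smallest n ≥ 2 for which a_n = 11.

a_1 = 2; a_2 = 4; a_3 = 8; a_4 = 3; a_5 = 6; a_6 = 12; a_7 = 11; a_8 = 9; a_9 = 5; a_{10} = 10; a_{11} = 7; a_{12} = 1; a_{13} = 2.
Since a_{13} = a_1 = 2, the sequence is periodic with period 12.
The value 11 first appears (with n ≥ 2) at a_7.

7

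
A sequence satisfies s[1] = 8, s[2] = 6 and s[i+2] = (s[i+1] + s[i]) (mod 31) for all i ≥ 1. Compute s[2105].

We have s[1] = 8, s[2] = 6, s[3] = 14, s[4] = 20, s[5] = 3, s[6] = 23, s[7] = 26, s[8] = 18, s[9] = 13, s[10] = 0, s[11] = 13, s[12] = 13, s[13] = 26, s[14] = 8, s[15] = 3, s[16] = 11, s[17] = 14, s[18] = 25, s[19] = 8, s[20] = 2, s[21] = 10, s[22] = 12, s[23] = 22, s[24] = 3, s[25] = 25, s[26] = 28, s[27] = 22, s[28] = 19, s[29] = 10, s[30] = 29, s[31] = 8, s[32] = 6.
Since (s[31], s[32]) = (s[1], s[2]) = (8, 6) (two consecutive terms determine the rest), the sequence is periodic with period 30.
So s[2105] = s[1 + ((2105-1) mod 30)] = s[5] = 3.

3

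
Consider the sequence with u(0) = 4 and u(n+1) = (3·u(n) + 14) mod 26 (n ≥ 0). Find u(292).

u(0) = 4; u(1) = 0; u(2) = 14; u(3) = 4.
The sequence repeats with period 3.
So u(292) = u(0 + ((292-0) mod 3)) = u(1) = 0.

0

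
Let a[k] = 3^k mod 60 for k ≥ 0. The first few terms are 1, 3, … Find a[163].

a[0] = 1,  a[1] = 3,  a[2] = 9,  a[3] = 27,  a[4] = 21,  a[5] = 3.
Since a[5] = a[1] = 3, the sequence is eventually periodic: after a pre-period of length 1 it cycles with period 4.
For k ≥ 1, a[k] depends only on (k - 1) mod 4. (163 - 1) mod 4 = 2, so a[163] = a[3] = 27.

27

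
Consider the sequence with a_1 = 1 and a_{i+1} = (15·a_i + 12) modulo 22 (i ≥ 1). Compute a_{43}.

a_1 = 1; a_2 = 5; a_3 = 21; a_4 = 19; a_5 = 11; a_6 = 1.
The sequence repeats with period 5.
(43 - 1) mod 5 = 2, so a_{43} = a_3 = 21.

21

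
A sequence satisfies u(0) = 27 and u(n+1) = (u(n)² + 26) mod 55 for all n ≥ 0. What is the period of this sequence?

We have u(0) = 27; u(1) = 40; u(2) = 31; u(3) = 52; u(4) = 35; u(5) = 41; u(6) = 2; u(7) = 30; u(8) = 46; u(9) = 52.
Since u(9) = u(3) = 52, the sequence is eventually periodic: after a pre-period of length 3 it cycles with period 6.

6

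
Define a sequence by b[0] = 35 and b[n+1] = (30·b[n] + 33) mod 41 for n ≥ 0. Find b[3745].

b[0] = 35,  b[1] = 17,  b[2] = 10,  b[3] = 5,  b[4] = 19,  b[5] = 29,  b[6] = 1,  b[7] = 22,  b[8] = 37,  b[9] = 36,  b[10] = 6,  b[11] = 8,  b[12] = 27,  b[13] = 23,  b[14] = 26,  b[15] = 34,  b[16] = 28,  b[17] = 12,  b[18] = 24,  b[19] = 15,  b[20] = 32,  b[21] = 9,  b[22] = 16,  b[23] = 21,  b[24] = 7,  b[25] = 38,  b[26] = 25,  b[27] = 4,  b[28] = 30,  b[29] = 31,  b[30] = 20,  b[31] = 18,  b[32] = 40,  b[33] = 3,  b[34] = 0,  b[35] = 33,  b[36] = 39,  b[37] = 14,  b[38] = 2,  b[39] = 11,  b[40] = 35.
The sequence repeats with period 40.
(3745 - 0) mod 40 = 25, so b[3745] = b[25] = 38.

38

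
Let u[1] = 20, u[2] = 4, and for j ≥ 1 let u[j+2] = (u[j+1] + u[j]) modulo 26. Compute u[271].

0

u[1] = 20, u[2] = 4, u[3] = 24, u[4] = 2, u[5] = 0, u[6] = 2, u[7] = 2, u[8] = 4, u[9] = 6, u[10] = 10, u[11] = 16, u[12] = 0, u[13] = 16, u[14] = 16, u[15] = 6, u[16] = 22, u[17] = 2, u[18] = 24, u[19] = 0, u[20] = 24, u[21] = 24, u[22] = 22, u[23] = 20, u[24] = 16, u[25] = 10, u[26] = 0, u[27] = 10, u[28] = 10, u[29] = 20, u[30] = 4.
Since (u[29], u[30]) = (u[1], u[2]) = (20, 4) (two consecutive terms determine the rest), the sequence is periodic with period 28.
(271 - 1) mod 28 = 18, so u[271] = u[19] = 0.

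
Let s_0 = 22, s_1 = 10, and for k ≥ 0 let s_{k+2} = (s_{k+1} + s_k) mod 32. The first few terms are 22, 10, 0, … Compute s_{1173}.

Computing terms: s_0 = 22, s_1 = 10, s_2 = 0, s_3 = 10, s_4 = 10, s_5 = 20, s_6 = 30, s_7 = 18, s_8 = 16, s_9 = 2, s_{10} = 18, s_{11} = 20, s_{12} = 6, s_{13} = 26, s_{14} = 0, s_{15} = 26, s_{16} = 26, s_{17} = 20, s_{18} = 14, s_{19} = 2, s_{20} = 16, s_{21} = 18, s_{22} = 2, s_{23} = 20, s_{24} = 22, s_{25} = 10.
Since (s_{24}, s_{25}) = (s_0, s_1) = (22, 10) (two consecutive terms determine the rest), the sequence is periodic with period 24.
(1173 - 0) mod 24 = 21, so s_{1173} = s_{21} = 18.

18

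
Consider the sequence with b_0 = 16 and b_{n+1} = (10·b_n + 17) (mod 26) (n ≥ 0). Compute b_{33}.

25

We have b_0 = 16; b_1 = 21; b_2 = 19; b_3 = 25; b_4 = 7; b_5 = 9; b_6 = 3; b_7 = 21.
Since b_7 = b_1 = 21, the sequence is eventually periodic: after a pre-period of length 1 it cycles with period 6.
For n ≥ 1, b_n depends only on (n - 1) mod 6. (33 - 1) mod 6 = 2, so b_{33} = b_3 = 25.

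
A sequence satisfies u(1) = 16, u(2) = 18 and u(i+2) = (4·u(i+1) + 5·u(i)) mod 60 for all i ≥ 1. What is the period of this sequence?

6

We have u(1) = 16; u(2) = 18; u(3) = 32; u(4) = 38; u(5) = 12; u(6) = 58; u(7) = 52; u(8) = 18; u(9) = 32.
Since (u(8), u(9)) = (u(2), u(3)) = (18, 32) (two consecutive terms determine the rest), the sequence is eventually periodic: after a pre-period of length 1 it cycles with period 6.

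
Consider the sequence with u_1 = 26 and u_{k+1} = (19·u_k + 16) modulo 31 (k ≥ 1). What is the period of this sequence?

15

We have u_1 = 26,  u_2 = 14,  u_3 = 3,  u_4 = 11,  u_5 = 8,  u_6 = 13,  u_7 = 15,  u_8 = 22,  u_9 = 0,  u_{10} = 16,  u_{11} = 10,  u_{12} = 20,  u_{13} = 24,  u_{14} = 7,  u_{15} = 25,  u_{16} = 26.
Since u_{16} = u_1 = 26, the sequence is periodic with period 15.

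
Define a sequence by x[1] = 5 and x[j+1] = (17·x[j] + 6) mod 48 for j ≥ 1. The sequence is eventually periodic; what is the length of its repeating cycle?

We have x[1] = 5; x[2] = 43; x[3] = 17; x[4] = 7; x[5] = 29; x[6] = 19; x[7] = 41; x[8] = 31; x[9] = 5.
Since x[9] = x[1] = 5, the sequence is periodic with period 8.

8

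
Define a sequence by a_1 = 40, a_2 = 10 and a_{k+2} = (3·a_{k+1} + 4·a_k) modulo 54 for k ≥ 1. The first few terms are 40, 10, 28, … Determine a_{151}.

We have a_1 = 40; a_2 = 10; a_3 = 28; a_4 = 16; a_5 = 52; a_6 = 4; a_7 = 4; a_8 = 28; a_9 = 46; a_{10} = 34; a_{11} = 16; a_{12} = 22; a_{13} = 22; a_{14} = 46; a_{15} = 10; a_{16} = 52; a_{17} = 34; a_{18} = 40; a_{19} = 40; a_{20} = 10.
The sequence repeats with period 18.
(151 - 1) mod 18 = 6, so a_{151} = a_7 = 4.

4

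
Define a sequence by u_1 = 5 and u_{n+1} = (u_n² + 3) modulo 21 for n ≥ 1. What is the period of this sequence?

3

We have u_1 = 5; u_2 = 7; u_3 = 10; u_4 = 19; u_5 = 7.
Since u_5 = u_2 = 7, the sequence is eventually periodic: after a pre-period of length 1 it cycles with period 3.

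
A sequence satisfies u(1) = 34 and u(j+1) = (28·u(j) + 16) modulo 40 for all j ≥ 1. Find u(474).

u(1) = 34,  u(2) = 8,  u(3) = 0,  u(4) = 16,  u(5) = 24,  u(6) = 8.
Since u(6) = u(2) = 8, the sequence is eventually periodic: after a pre-period of length 1 it cycles with period 4.
For j ≥ 2, u(j) depends only on (j - 2) mod 4. (474 - 2) mod 4 = 0, so u(474) = u(2) = 8.

8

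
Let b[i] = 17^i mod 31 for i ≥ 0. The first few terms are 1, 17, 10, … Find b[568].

28

b[0] = 1,  b[1] = 17,  b[2] = 10,  b[3] = 15,  b[4] = 7,  b[5] = 26,  b[6] = 8,  b[7] = 12,  b[8] = 18,  b[9] = 27,  b[10] = 25,  b[11] = 22,  b[12] = 2,  b[13] = 3,  b[14] = 20,  b[15] = 30,  b[16] = 14,  b[17] = 21,  b[18] = 16,  b[19] = 24,  b[20] = 5,  b[21] = 23,  b[22] = 19,  b[23] = 13,  b[24] = 4,  b[25] = 6,  b[26] = 9,  b[27] = 29,  b[28] = 28,  b[29] = 11,  b[30] = 1.
Since b[30] = b[0] = 1, the sequence is periodic with period 30.
(568 - 0) mod 30 = 28, so b[568] = b[28] = 28.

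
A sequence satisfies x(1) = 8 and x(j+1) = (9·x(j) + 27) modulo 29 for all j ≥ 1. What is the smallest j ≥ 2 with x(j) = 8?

x(1) = 8; x(2) = 12; x(3) = 19; x(4) = 24; x(5) = 11; x(6) = 10; x(7) = 1; x(8) = 7; x(9) = 3; x(10) = 25; x(11) = 20; x(12) = 4; x(13) = 5; x(14) = 14; x(15) = 8.
The sequence repeats with period 14.
The value 8 next appears (with j ≥ 2) at x(15).

15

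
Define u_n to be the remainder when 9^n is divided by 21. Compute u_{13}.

u_1 = 9; u_2 = 18; u_3 = 15; u_4 = 9.
The sequence repeats with period 3.
(13 - 1) mod 3 = 0, so u_{13} = u_1 = 9.

9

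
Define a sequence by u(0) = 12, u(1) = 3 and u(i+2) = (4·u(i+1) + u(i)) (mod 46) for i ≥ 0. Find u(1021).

Listing terms: u(0) = 12, u(1) = 3, u(2) = 24, u(3) = 7, u(4) = 6, u(5) = 31, u(6) = 38, u(7) = 45, u(8) = 34, u(9) = 43, u(10) = 22, u(11) = 39, u(12) = 40, u(13) = 15, u(14) = 8, u(15) = 1, u(16) = 12, u(17) = 3.
The sequence repeats with period 16.
So u(1021) = u(0 + ((1021-0) mod 16)) = u(13) = 15.

15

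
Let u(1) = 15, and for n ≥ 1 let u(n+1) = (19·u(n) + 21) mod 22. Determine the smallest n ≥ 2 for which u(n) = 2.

We have u(1) = 15; u(2) = 20; u(3) = 5; u(4) = 6; u(5) = 3; u(6) = 12; u(7) = 7; u(8) = 0; u(9) = 21; u(10) = 2; u(11) = 15.
The sequence repeats with period 10.
The value 2 first appears (with n ≥ 2) at u(10).

10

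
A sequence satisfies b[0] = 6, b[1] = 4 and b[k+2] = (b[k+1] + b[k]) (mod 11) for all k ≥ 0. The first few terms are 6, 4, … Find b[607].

1

Computing terms: b[0] = 6, b[1] = 4, b[2] = 10, b[3] = 3, b[4] = 2, b[5] = 5, b[6] = 7, b[7] = 1, b[8] = 8, b[9] = 9, b[10] = 6, b[11] = 4.
The sequence repeats with period 10.
(607 - 0) mod 10 = 7, so b[607] = b[7] = 1.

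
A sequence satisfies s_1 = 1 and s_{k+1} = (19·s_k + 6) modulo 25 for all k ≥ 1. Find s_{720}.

5

We have s_1 = 1, s_2 = 0, s_3 = 6, s_4 = 20, s_5 = 11, s_6 = 15, s_7 = 16, s_8 = 10, s_9 = 21, s_{10} = 5, s_{11} = 1.
Since s_{11} = s_1 = 1, the sequence is periodic with period 10.
So s_{720} = s_{1 + ((720-1) mod 10)} = s_{10} = 5.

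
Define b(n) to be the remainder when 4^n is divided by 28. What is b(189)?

We have b(0) = 1,  b(1) = 4,  b(2) = 16,  b(3) = 8,  b(4) = 4.
Since b(4) = b(1) = 4, the sequence is eventually periodic: after a pre-period of length 1 it cycles with period 3.
For n ≥ 1, b(n) depends only on (n - 1) mod 3. (189 - 1) mod 3 = 2, so b(189) = b(3) = 8.

8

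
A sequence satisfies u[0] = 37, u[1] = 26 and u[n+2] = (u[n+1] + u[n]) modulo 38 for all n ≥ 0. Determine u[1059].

17

Listing terms: u[0] = 37; u[1] = 26; u[2] = 25; u[3] = 13; u[4] = 0; u[5] = 13; u[6] = 13; u[7] = 26; u[8] = 1; u[9] = 27; u[10] = 28; u[11] = 17; u[12] = 7; u[13] = 24; u[14] = 31; u[15] = 17; u[16] = 10; u[17] = 27; u[18] = 37; u[19] = 26.
The sequence repeats with period 18.
So u[1059] = u[0 + ((1059-0) mod 18)] = u[15] = 17.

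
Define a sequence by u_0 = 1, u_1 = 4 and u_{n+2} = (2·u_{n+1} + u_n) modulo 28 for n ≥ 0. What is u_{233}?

16

Listing terms: u_0 = 1, u_1 = 4, u_2 = 9, u_3 = 22, u_4 = 25, u_5 = 16, u_6 = 1, u_7 = 18, u_8 = 9, u_9 = 8, u_{10} = 25, u_{11} = 2, u_{12} = 1, u_{13} = 4.
The sequence repeats with period 12.
(233 - 0) mod 12 = 5, so u_{233} = u_5 = 16.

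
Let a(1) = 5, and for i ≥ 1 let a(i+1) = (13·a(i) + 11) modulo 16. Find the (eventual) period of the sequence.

a(1) = 5; a(2) = 12; a(3) = 7; a(4) = 6; a(5) = 9; a(6) = 0; a(7) = 11; a(8) = 10; a(9) = 13; a(10) = 4; a(11) = 15; a(12) = 14; a(13) = 1; a(14) = 8; a(15) = 3; a(16) = 2; a(17) = 5.
The sequence repeats with period 16.

16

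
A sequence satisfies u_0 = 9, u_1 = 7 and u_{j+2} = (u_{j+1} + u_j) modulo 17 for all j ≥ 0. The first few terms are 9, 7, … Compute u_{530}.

8

Listing terms: u_0 = 9,  u_1 = 7,  u_2 = 16,  u_3 = 6,  u_4 = 5,  u_5 = 11,  u_6 = 16,  u_7 = 10,  u_8 = 9,  u_9 = 2,  u_{10} = 11,  u_{11} = 13,  u_{12} = 7,  u_{13} = 3,  u_{14} = 10,  u_{15} = 13,  u_{16} = 6,  u_{17} = 2,  u_{18} = 8,  u_{19} = 10,  u_{20} = 1,  u_{21} = 11,  u_{22} = 12,  u_{23} = 6,  u_{24} = 1,  u_{25} = 7,  u_{26} = 8,  u_{27} = 15,  u_{28} = 6,  u_{29} = 4,  u_{30} = 10,  u_{31} = 14,  u_{32} = 7,  u_{33} = 4,  u_{34} = 11,  u_{35} = 15,  u_{36} = 9,  u_{37} = 7.
Since (u_{36}, u_{37}) = (u_0, u_1) = (9, 7) (two consecutive terms determine the rest), the sequence is periodic with period 36.
(530 - 0) mod 36 = 26, so u_{530} = u_{26} = 8.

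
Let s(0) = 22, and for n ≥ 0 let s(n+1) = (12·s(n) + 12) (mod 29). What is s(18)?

Computing terms: s(0) = 22; s(1) = 15; s(2) = 18; s(3) = 25; s(4) = 22.
Since s(4) = s(0) = 22, the sequence is periodic with period 4.
So s(18) = s(0 + ((18-0) mod 4)) = s(2) = 18.

18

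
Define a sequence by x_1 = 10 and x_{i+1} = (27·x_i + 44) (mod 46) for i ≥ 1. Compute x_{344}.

12

Computing terms: x_1 = 10,  x_2 = 38,  x_3 = 12,  x_4 = 0,  x_5 = 44,  x_6 = 36,  x_7 = 4,  x_8 = 14,  x_9 = 8,  x_{10} = 30,  x_{11} = 26,  x_{12} = 10.
The sequence repeats with period 11.
So x_{344} = x_{1 + ((344-1) mod 11)} = x_3 = 12.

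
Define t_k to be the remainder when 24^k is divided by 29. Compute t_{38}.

20

We have t_0 = 1,  t_1 = 24,  t_2 = 25,  t_3 = 20,  t_4 = 16,  t_5 = 7,  t_6 = 23,  t_7 = 1.
The sequence repeats with period 7.
So t_{38} = t_{0 + ((38-0) mod 7)} = t_3 = 20.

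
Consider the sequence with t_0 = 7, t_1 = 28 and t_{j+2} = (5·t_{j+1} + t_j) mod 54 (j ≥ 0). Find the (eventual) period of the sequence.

24

Computing terms: t_0 = 7,  t_1 = 28,  t_2 = 39,  t_3 = 7,  t_4 = 20,  t_5 = 53,  t_6 = 15,  t_7 = 20,  t_8 = 7,  t_9 = 1,  t_{10} = 12,  t_{11} = 7,  t_{12} = 47,  t_{13} = 26,  t_{14} = 15,  t_{15} = 47,  t_{16} = 34,  t_{17} = 1,  t_{18} = 39,  t_{19} = 34,  t_{20} = 47,  t_{21} = 53,  t_{22} = 42,  t_{23} = 47,  t_{24} = 7,  t_{25} = 28.
Since (t_{24}, t_{25}) = (t_0, t_1) = (7, 28) (two consecutive terms determine the rest), the sequence is periodic with period 24.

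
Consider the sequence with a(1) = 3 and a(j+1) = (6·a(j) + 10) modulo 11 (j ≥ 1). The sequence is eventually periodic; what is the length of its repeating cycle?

a(1) = 3; a(2) = 6; a(3) = 2; a(4) = 0; a(5) = 10; a(6) = 4; a(7) = 1; a(8) = 5; a(9) = 7; a(10) = 8; a(11) = 3.
Since a(11) = a(1) = 3, the sequence is periodic with period 10.

10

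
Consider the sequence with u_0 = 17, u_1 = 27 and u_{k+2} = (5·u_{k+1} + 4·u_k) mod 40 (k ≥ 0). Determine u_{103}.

3

u_0 = 17; u_1 = 27; u_2 = 3; u_3 = 3; u_4 = 27; u_5 = 27; u_6 = 3.
Since (u_5, u_6) = (u_1, u_2) = (27, 3) (two consecutive terms determine the rest), the sequence is eventually periodic: after a pre-period of length 1 it cycles with period 4.
For k ≥ 1, u_k depends only on (k - 1) mod 4. (103 - 1) mod 4 = 2, so u_{103} = u_3 = 3.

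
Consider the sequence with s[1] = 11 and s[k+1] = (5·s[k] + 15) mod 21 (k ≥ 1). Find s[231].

s[1] = 11; s[2] = 7; s[3] = 8; s[4] = 13; s[5] = 17; s[6] = 16; s[7] = 11.
Since s[7] = s[1] = 11, the sequence is periodic with period 6.
So s[231] = s[1 + ((231-1) mod 6)] = s[3] = 8.

8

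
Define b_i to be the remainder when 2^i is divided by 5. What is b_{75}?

3

Listing terms: b_0 = 1,  b_1 = 2,  b_2 = 4,  b_3 = 3,  b_4 = 1.
Since b_4 = b_0 = 1, the sequence is periodic with period 4.
So b_{75} = b_{0 + ((75-0) mod 4)} = b_3 = 3.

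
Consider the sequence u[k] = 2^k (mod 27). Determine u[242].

13

Computing terms: u[0] = 1; u[1] = 2; u[2] = 4; u[3] = 8; u[4] = 16; u[5] = 5; u[6] = 10; u[7] = 20; u[8] = 13; u[9] = 26; u[10] = 25; u[11] = 23; u[12] = 19; u[13] = 11; u[14] = 22; u[15] = 17; u[16] = 7; u[17] = 14; u[18] = 1.
The sequence repeats with period 18.
(242 - 0) mod 18 = 8, so u[242] = u[8] = 13.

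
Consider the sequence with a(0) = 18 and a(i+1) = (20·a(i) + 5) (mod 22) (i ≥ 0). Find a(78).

Computing terms: a(0) = 18, a(1) = 13, a(2) = 1, a(3) = 3, a(4) = 21, a(5) = 7, a(6) = 13.
Since a(6) = a(1) = 13, the sequence is eventually periodic: after a pre-period of length 1 it cycles with period 5.
For i ≥ 1, a(i) depends only on (i - 1) mod 5. (78 - 1) mod 5 = 2, so a(78) = a(3) = 3.

3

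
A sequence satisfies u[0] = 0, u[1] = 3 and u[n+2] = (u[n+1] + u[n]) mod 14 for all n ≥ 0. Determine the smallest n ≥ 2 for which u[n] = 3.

Listing terms: u[0] = 0; u[1] = 3; u[2] = 3; u[3] = 6; u[4] = 9; u[5] = 1; u[6] = 10; u[7] = 11; u[8] = 7; u[9] = 4; u[10] = 11; u[11] = 1; u[12] = 12; u[13] = 13; u[14] = 11; u[15] = 10; u[16] = 7; u[17] = 3; u[18] = 10; u[19] = 13; u[20] = 9; u[21] = 8; u[22] = 3; u[23] = 11; u[24] = 0; u[25] = 11; u[26] = 11; u[27] = 8; u[28] = 5; u[29] = 13; u[30] = 4; u[31] = 3; u[32] = 7; u[33] = 10; u[34] = 3; u[35] = 13; u[36] = 2; u[37] = 1; u[38] = 3; u[39] = 4; u[40] = 7; u[41] = 11; u[42] = 4; u[43] = 1; u[44] = 5; u[45] = 6; u[46] = 11; u[47] = 3; u[48] = 0; u[49] = 3.
The sequence repeats with period 48.
The value 3 first appears (with n ≥ 2) at u[2].

2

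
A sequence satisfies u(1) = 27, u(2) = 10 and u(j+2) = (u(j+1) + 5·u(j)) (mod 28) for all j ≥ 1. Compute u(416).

10

We have u(1) = 27,  u(2) = 10,  u(3) = 5,  u(4) = 27,  u(5) = 24,  u(6) = 19,  u(7) = 27,  u(8) = 10.
Since (u(7), u(8)) = (u(1), u(2)) = (27, 10) (two consecutive terms determine the rest), the sequence is periodic with period 6.
So u(416) = u(1 + ((416-1) mod 6)) = u(2) = 10.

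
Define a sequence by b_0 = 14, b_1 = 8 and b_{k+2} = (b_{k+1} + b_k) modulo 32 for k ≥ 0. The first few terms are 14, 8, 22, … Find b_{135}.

14

Computing terms: b_0 = 14, b_1 = 8, b_2 = 22, b_3 = 30, b_4 = 20, b_5 = 18, b_6 = 6, b_7 = 24, b_8 = 30, b_9 = 22, b_{10} = 20, b_{11} = 10, b_{12} = 30, b_{13} = 8, b_{14} = 6, b_{15} = 14, b_{16} = 20, b_{17} = 2, b_{18} = 22, b_{19} = 24, b_{20} = 14, b_{21} = 6, b_{22} = 20, b_{23} = 26, b_{24} = 14, b_{25} = 8.
The sequence repeats with period 24.
(135 - 0) mod 24 = 15, so b_{135} = b_{15} = 14.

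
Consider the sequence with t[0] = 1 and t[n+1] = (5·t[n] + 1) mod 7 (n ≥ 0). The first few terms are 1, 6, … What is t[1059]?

Listing terms: t[0] = 1, t[1] = 6, t[2] = 3, t[3] = 2, t[4] = 4, t[5] = 0, t[6] = 1.
The sequence repeats with period 6.
(1059 - 0) mod 6 = 3, so t[1059] = t[3] = 2.

2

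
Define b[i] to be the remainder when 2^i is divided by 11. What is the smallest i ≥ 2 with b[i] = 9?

We have b[1] = 2; b[2] = 4; b[3] = 8; b[4] = 5; b[5] = 10; b[6] = 9; b[7] = 7; b[8] = 3; b[9] = 6; b[10] = 1; b[11] = 2.
Since b[11] = b[1] = 2, the sequence is periodic with period 10.
The value 9 first appears (with i ≥ 2) at b[6].

6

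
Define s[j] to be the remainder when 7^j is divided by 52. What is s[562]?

Computing terms: s[1] = 7,  s[2] = 49,  s[3] = 31,  s[4] = 9,  s[5] = 11,  s[6] = 25,  s[7] = 19,  s[8] = 29,  s[9] = 47,  s[10] = 17,  s[11] = 15,  s[12] = 1,  s[13] = 7.
Since s[13] = s[1] = 7, the sequence is periodic with period 12.
(562 - 1) mod 12 = 9, so s[562] = s[10] = 17.

17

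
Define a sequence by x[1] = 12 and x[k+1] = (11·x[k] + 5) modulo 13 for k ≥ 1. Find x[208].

10

Listing terms: x[1] = 12, x[2] = 7, x[3] = 4, x[4] = 10, x[5] = 11, x[6] = 9, x[7] = 0, x[8] = 5, x[9] = 8, x[10] = 2, x[11] = 1, x[12] = 3, x[13] = 12.
Since x[13] = x[1] = 12, the sequence is periodic with period 12.
(208 - 1) mod 12 = 3, so x[208] = x[4] = 10.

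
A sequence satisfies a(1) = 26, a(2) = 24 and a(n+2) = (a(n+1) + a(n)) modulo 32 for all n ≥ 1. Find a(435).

18

We have a(1) = 26; a(2) = 24; a(3) = 18; a(4) = 10; a(5) = 28; a(6) = 6; a(7) = 2; a(8) = 8; a(9) = 10; a(10) = 18; a(11) = 28; a(12) = 14; a(13) = 10; a(14) = 24; a(15) = 2; a(16) = 26; a(17) = 28; a(18) = 22; a(19) = 18; a(20) = 8; a(21) = 26; a(22) = 2; a(23) = 28; a(24) = 30; a(25) = 26; a(26) = 24.
Since (a(25), a(26)) = (a(1), a(2)) = (26, 24) (two consecutive terms determine the rest), the sequence is periodic with period 24.
(435 - 1) mod 24 = 2, so a(435) = a(3) = 18.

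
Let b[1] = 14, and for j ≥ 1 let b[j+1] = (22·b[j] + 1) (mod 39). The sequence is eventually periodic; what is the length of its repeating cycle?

We have b[1] = 14, b[2] = 36, b[3] = 13, b[4] = 14.
The sequence repeats with period 3.

3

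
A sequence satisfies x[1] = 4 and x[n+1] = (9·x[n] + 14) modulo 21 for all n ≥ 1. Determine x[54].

2

Computing terms: x[1] = 4; x[2] = 8; x[3] = 2; x[4] = 11; x[5] = 8.
Since x[5] = x[2] = 8, the sequence is eventually periodic: after a pre-period of length 1 it cycles with period 3.
For n ≥ 2, x[n] depends only on (n - 2) mod 3. (54 - 2) mod 3 = 1, so x[54] = x[3] = 2.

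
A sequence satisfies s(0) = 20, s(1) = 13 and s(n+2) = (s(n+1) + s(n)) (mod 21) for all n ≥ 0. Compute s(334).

6

s(0) = 20,  s(1) = 13,  s(2) = 12,  s(3) = 4,  s(4) = 16,  s(5) = 20,  s(6) = 15,  s(7) = 14,  s(8) = 8,  s(9) = 1,  s(10) = 9,  s(11) = 10,  s(12) = 19,  s(13) = 8,  s(14) = 6,  s(15) = 14,  s(16) = 20,  s(17) = 13.
Since (s(16), s(17)) = (s(0), s(1)) = (20, 13) (two consecutive terms determine the rest), the sequence is periodic with period 16.
(334 - 0) mod 16 = 14, so s(334) = s(14) = 6.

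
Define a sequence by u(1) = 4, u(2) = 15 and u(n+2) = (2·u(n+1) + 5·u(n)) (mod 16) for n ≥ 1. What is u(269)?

We have u(1) = 4; u(2) = 15; u(3) = 2; u(4) = 15; u(5) = 8; u(6) = 11; u(7) = 14; u(8) = 3; u(9) = 12; u(10) = 7; u(11) = 10; u(12) = 7; u(13) = 0; u(14) = 3; u(15) = 6; u(16) = 11; u(17) = 4; u(18) = 15.
Since (u(17), u(18)) = (u(1), u(2)) = (4, 15) (two consecutive terms determine the rest), the sequence is periodic with period 16.
(269 - 1) mod 16 = 12, so u(269) = u(13) = 0.

0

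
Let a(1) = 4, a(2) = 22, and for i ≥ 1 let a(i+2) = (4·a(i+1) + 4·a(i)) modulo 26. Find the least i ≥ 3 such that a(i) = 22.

19

Computing terms: a(1) = 4,  a(2) = 22,  a(3) = 0,  a(4) = 10,  a(5) = 14,  a(6) = 18,  a(7) = 24,  a(8) = 12,  a(9) = 14,  a(10) = 0,  a(11) = 4,  a(12) = 16,  a(13) = 2,  a(14) = 20,  a(15) = 10,  a(16) = 16,  a(17) = 0,  a(18) = 12,  a(19) = 22,  a(20) = 6,  a(21) = 8,  a(22) = 4,  a(23) = 22.
Since (a(22), a(23)) = (a(1), a(2)) = (4, 22) (two consecutive terms determine the rest), the sequence is periodic with period 21.
The value 22 first appears (with i ≥ 3) at a(19).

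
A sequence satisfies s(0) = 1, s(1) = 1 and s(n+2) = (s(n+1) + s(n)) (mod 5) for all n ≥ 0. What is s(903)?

3

Listing terms: s(0) = 1,  s(1) = 1,  s(2) = 2,  s(3) = 3,  s(4) = 0,  s(5) = 3,  s(6) = 3,  s(7) = 1,  s(8) = 4,  s(9) = 0,  s(10) = 4,  s(11) = 4,  s(12) = 3,  s(13) = 2,  s(14) = 0,  s(15) = 2,  s(16) = 2,  s(17) = 4,  s(18) = 1,  s(19) = 0,  s(20) = 1,  s(21) = 1.
The sequence repeats with period 20.
(903 - 0) mod 20 = 3, so s(903) = s(3) = 3.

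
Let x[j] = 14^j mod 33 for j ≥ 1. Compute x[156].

Listing terms: x[1] = 14,  x[2] = 31,  x[3] = 5,  x[4] = 4,  x[5] = 23,  x[6] = 25,  x[7] = 20,  x[8] = 16,  x[9] = 26,  x[10] = 1,  x[11] = 14.
The sequence repeats with period 10.
So x[156] = x[1 + ((156-1) mod 10)] = x[6] = 25.

25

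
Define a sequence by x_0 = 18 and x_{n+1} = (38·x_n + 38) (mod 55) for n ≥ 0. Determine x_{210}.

We have x_0 = 18, x_1 = 7, x_2 = 29, x_3 = 40, x_4 = 18.
The sequence repeats with period 4.
(210 - 0) mod 4 = 2, so x_{210} = x_2 = 29.

29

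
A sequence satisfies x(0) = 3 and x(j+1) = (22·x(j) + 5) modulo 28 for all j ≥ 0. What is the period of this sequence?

Listing terms: x(0) = 3,  x(1) = 15,  x(2) = 27,  x(3) = 11,  x(4) = 23,  x(5) = 7,  x(6) = 19,  x(7) = 3.
Since x(7) = x(0) = 3, the sequence is periodic with period 7.

7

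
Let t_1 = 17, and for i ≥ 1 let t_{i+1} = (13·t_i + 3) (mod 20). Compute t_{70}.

4

t_1 = 17,  t_2 = 4,  t_3 = 15,  t_4 = 18,  t_5 = 17.
Since t_5 = t_1 = 17, the sequence is periodic with period 4.
(70 - 1) mod 4 = 1, so t_{70} = t_2 = 4.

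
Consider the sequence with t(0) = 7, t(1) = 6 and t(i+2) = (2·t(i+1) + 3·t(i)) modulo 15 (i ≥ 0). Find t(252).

We have t(0) = 7,  t(1) = 6,  t(2) = 3,  t(3) = 9,  t(4) = 12,  t(5) = 6,  t(6) = 3.
Since (t(5), t(6)) = (t(1), t(2)) = (6, 3) (two consecutive terms determine the rest), the sequence is eventually periodic: after a pre-period of length 1 it cycles with period 4.
For i ≥ 1, t(i) depends only on (i - 1) mod 4. (252 - 1) mod 4 = 3, so t(252) = t(4) = 12.

12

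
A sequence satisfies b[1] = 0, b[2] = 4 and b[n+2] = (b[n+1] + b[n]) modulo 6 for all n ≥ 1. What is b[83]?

We have b[1] = 0; b[2] = 4; b[3] = 4; b[4] = 2; b[5] = 0; b[6] = 2; b[7] = 2; b[8] = 4; b[9] = 0; b[10] = 4.
Since (b[9], b[10]) = (b[1], b[2]) = (0, 4) (two consecutive terms determine the rest), the sequence is periodic with period 8.
(83 - 1) mod 8 = 2, so b[83] = b[3] = 4.

4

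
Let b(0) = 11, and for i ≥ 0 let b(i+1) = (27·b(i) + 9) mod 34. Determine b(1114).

b(0) = 11, b(1) = 0, b(2) = 9, b(3) = 14, b(4) = 13, b(5) = 20, b(6) = 5, b(7) = 8, b(8) = 21, b(9) = 32, b(10) = 23, b(11) = 18, b(12) = 19, b(13) = 12, b(14) = 27, b(15) = 24, b(16) = 11.
The sequence repeats with period 16.
So b(1114) = b(0 + ((1114-0) mod 16)) = b(10) = 23.

23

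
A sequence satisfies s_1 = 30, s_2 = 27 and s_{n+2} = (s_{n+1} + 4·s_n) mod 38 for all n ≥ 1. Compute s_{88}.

We have s_1 = 30; s_2 = 27; s_3 = 33; s_4 = 27; s_5 = 7; s_6 = 1; s_7 = 29; s_8 = 33; s_9 = 35; s_{10} = 15; s_{11} = 3; s_{12} = 25; s_{13} = 37; s_{14} = 23; s_{15} = 19; s_{16} = 35; s_{17} = 35; s_{18} = 23; s_{19} = 11; s_{20} = 27; s_{21} = 33.
Since (s_{20}, s_{21}) = (s_2, s_3) = (27, 33) (two consecutive terms determine the rest), the sequence is eventually periodic: after a pre-period of length 1 it cycles with period 18.
For n ≥ 2, s_n depends only on (n - 2) mod 18. (88 - 2) mod 18 = 14, so s_{88} = s_{16} = 35.

35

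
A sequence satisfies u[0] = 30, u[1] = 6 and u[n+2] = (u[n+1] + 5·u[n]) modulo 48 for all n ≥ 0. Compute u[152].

We have u[0] = 30; u[1] = 6; u[2] = 12; u[3] = 42; u[4] = 6; u[5] = 24; u[6] = 6; u[7] = 30; u[8] = 12; u[9] = 18; u[10] = 30; u[11] = 24; u[12] = 30; u[13] = 6.
The sequence repeats with period 12.
So u[152] = u[0 + ((152-0) mod 12)] = u[8] = 12.

12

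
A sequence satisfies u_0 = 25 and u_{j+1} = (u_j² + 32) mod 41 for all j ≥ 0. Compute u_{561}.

We have u_0 = 25, u_1 = 1, u_2 = 33, u_3 = 14, u_4 = 23, u_5 = 28, u_6 = 37, u_7 = 7, u_8 = 40, u_9 = 33.
Since u_9 = u_2 = 33, the sequence is eventually periodic: after a pre-period of length 2 it cycles with period 7.
For j ≥ 2, u_j depends only on (j - 2) mod 7. (561 - 2) mod 7 = 6, so u_{561} = u_8 = 40.

40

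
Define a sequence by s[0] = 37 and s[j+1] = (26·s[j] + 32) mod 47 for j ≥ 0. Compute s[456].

Computing terms: s[0] = 37,  s[1] = 7,  s[2] = 26,  s[3] = 3,  s[4] = 16,  s[5] = 25,  s[6] = 24,  s[7] = 45,  s[8] = 27,  s[9] = 29,  s[10] = 34,  s[11] = 23,  s[12] = 19,  s[13] = 9,  s[14] = 31,  s[15] = 39,  s[16] = 12,  s[17] = 15,  s[18] = 46,  s[19] = 6,  s[20] = 0,  s[21] = 32,  s[22] = 18,  s[23] = 30,  s[24] = 13,  s[25] = 41,  s[26] = 17,  s[27] = 4,  s[28] = 42,  s[29] = 43,  s[30] = 22,  s[31] = 40,  s[32] = 38,  s[33] = 33,  s[34] = 44,  s[35] = 1,  s[36] = 11,  s[37] = 36,  s[38] = 28,  s[39] = 8,  s[40] = 5,  s[41] = 21,  s[42] = 14,  s[43] = 20,  s[44] = 35,  s[45] = 2,  s[46] = 37.
Since s[46] = s[0] = 37, the sequence is periodic with period 46.
So s[456] = s[0 + ((456-0) mod 46)] = s[42] = 14.

14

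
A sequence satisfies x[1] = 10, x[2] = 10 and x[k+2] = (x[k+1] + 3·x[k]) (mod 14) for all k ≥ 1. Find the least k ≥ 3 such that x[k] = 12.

3

Computing terms: x[1] = 10; x[2] = 10; x[3] = 12; x[4] = 0; x[5] = 8; x[6] = 8; x[7] = 4; x[8] = 0; x[9] = 12; x[10] = 12; x[11] = 6; x[12] = 0; x[13] = 4; x[14] = 4; x[15] = 2; x[16] = 0; x[17] = 6; x[18] = 6; x[19] = 10; x[20] = 0; x[21] = 2; x[22] = 2; x[23] = 8; x[24] = 0; x[25] = 10; x[26] = 10.
The sequence repeats with period 24.
The value 12 first appears (with k ≥ 3) at x[3].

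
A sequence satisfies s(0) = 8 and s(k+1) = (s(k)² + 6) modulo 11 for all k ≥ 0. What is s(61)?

We have s(0) = 8, s(1) = 4, s(2) = 0, s(3) = 6, s(4) = 9, s(5) = 10, s(6) = 7, s(7) = 0.
Since s(7) = s(2) = 0, the sequence is eventually periodic: after a pre-period of length 2 it cycles with period 5.
For k ≥ 2, s(k) depends only on (k - 2) mod 5. (61 - 2) mod 5 = 4, so s(61) = s(6) = 7.

7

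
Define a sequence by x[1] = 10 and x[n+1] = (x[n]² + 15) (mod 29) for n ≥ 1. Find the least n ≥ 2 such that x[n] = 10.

We have x[1] = 10, x[2] = 28, x[3] = 16, x[4] = 10.
The sequence repeats with period 3.
The value 10 next appears (with n ≥ 2) at x[4].

4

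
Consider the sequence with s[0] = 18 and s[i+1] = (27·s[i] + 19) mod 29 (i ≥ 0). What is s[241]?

3

We have s[0] = 18; s[1] = 12; s[2] = 24; s[3] = 0; s[4] = 19; s[5] = 10; s[6] = 28; s[7] = 21; s[8] = 6; s[9] = 7; s[10] = 5; s[11] = 9; s[12] = 1; s[13] = 17; s[14] = 14; s[15] = 20; s[16] = 8; s[17] = 3; s[18] = 13; s[19] = 22; s[20] = 4; s[21] = 11; s[22] = 26; s[23] = 25; s[24] = 27; s[25] = 23; s[26] = 2; s[27] = 15; s[28] = 18.
Since s[28] = s[0] = 18, the sequence is periodic with period 28.
So s[241] = s[0 + ((241-0) mod 28)] = s[17] = 3.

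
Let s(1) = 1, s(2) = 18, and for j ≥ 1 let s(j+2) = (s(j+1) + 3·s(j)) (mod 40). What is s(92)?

Computing terms: s(1) = 1; s(2) = 18; s(3) = 21; s(4) = 35; s(5) = 18; s(6) = 3; s(7) = 17; s(8) = 26; s(9) = 37; s(10) = 35; s(11) = 26; s(12) = 11; s(13) = 9; s(14) = 2; s(15) = 29; s(16) = 35; s(17) = 2; s(18) = 27; s(19) = 33; s(20) = 34; s(21) = 13; s(22) = 35; s(23) = 34; s(24) = 19; s(25) = 1; s(26) = 18.
Since (s(25), s(26)) = (s(1), s(2)) = (1, 18) (two consecutive terms determine the rest), the sequence is periodic with period 24.
(92 - 1) mod 24 = 19, so s(92) = s(20) = 34.

34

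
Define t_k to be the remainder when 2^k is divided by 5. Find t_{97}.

2

Listing terms: t_1 = 2; t_2 = 4; t_3 = 3; t_4 = 1; t_5 = 2.
The sequence repeats with period 4.
(97 - 1) mod 4 = 0, so t_{97} = t_1 = 2.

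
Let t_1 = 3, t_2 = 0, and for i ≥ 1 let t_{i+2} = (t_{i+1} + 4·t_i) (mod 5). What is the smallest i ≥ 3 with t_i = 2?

3

Computing terms: t_1 = 3,  t_2 = 0,  t_3 = 2,  t_4 = 2,  t_5 = 0,  t_6 = 3,  t_7 = 3,  t_8 = 0.
Since (t_7, t_8) = (t_1, t_2) = (3, 0) (two consecutive terms determine the rest), the sequence is periodic with period 6.
The value 2 first appears (with i ≥ 3) at t_3.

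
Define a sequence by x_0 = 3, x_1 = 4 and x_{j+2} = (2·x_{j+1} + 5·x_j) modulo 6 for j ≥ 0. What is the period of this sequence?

6

Listing terms: x_0 = 3,  x_1 = 4,  x_2 = 5,  x_3 = 0,  x_4 = 1,  x_5 = 2,  x_6 = 3,  x_7 = 4.
The sequence repeats with period 6.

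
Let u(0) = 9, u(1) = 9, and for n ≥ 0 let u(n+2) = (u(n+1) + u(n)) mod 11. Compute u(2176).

u(0) = 9; u(1) = 9; u(2) = 7; u(3) = 5; u(4) = 1; u(5) = 6; u(6) = 7; u(7) = 2; u(8) = 9; u(9) = 0; u(10) = 9; u(11) = 9.
The sequence repeats with period 10.
So u(2176) = u(0 + ((2176-0) mod 10)) = u(6) = 7.

7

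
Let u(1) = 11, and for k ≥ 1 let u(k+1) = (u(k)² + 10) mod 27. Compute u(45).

26

Listing terms: u(1) = 11; u(2) = 23; u(3) = 26; u(4) = 11.
The sequence repeats with period 3.
So u(45) = u(1 + ((45-1) mod 3)) = u(3) = 26.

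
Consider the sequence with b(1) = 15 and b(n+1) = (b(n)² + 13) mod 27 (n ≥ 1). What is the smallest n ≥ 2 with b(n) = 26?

b(1) = 15, b(2) = 22, b(3) = 11, b(4) = 26, b(5) = 14, b(6) = 20, b(7) = 8, b(8) = 23, b(9) = 2, b(10) = 17, b(11) = 5, b(12) = 11.
Since b(12) = b(3) = 11, the sequence is eventually periodic: after a pre-period of length 2 it cycles with period 9.
The value 26 first appears (with n ≥ 2) at b(4).

4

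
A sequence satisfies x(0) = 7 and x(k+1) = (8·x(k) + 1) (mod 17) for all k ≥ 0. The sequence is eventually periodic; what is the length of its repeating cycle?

8

Computing terms: x(0) = 7,  x(1) = 6,  x(2) = 15,  x(3) = 2,  x(4) = 0,  x(5) = 1,  x(6) = 9,  x(7) = 5,  x(8) = 7.
The sequence repeats with period 8.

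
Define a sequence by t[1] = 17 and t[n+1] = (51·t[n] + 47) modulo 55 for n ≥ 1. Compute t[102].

We have t[1] = 17,  t[2] = 34,  t[3] = 21,  t[4] = 18,  t[5] = 30,  t[6] = 37,  t[7] = 9,  t[8] = 11,  t[9] = 3,  t[10] = 35,  t[11] = 17.
The sequence repeats with period 10.
So t[102] = t[1 + ((102-1) mod 10)] = t[2] = 34.

34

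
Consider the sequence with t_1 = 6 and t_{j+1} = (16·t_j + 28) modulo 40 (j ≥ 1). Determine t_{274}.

t_1 = 6; t_2 = 4; t_3 = 12; t_4 = 20; t_5 = 28; t_6 = 36; t_7 = 4.
Since t_7 = t_2 = 4, the sequence is eventually periodic: after a pre-period of length 1 it cycles with period 5.
For j ≥ 2, t_j depends only on (j - 2) mod 5. (274 - 2) mod 5 = 2, so t_{274} = t_4 = 20.

20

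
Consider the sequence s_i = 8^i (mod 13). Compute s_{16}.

s_0 = 1,  s_1 = 8,  s_2 = 12,  s_3 = 5,  s_4 = 1.
The sequence repeats with period 4.
So s_{16} = s_{0 + ((16-0) mod 4)} = s_0 = 1.

1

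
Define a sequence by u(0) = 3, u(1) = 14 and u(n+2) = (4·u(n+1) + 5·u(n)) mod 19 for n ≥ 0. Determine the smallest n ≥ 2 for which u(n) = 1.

Listing terms: u(0) = 3, u(1) = 14, u(2) = 14, u(3) = 12, u(4) = 4, u(5) = 0, u(6) = 1, u(7) = 4, u(8) = 2, u(9) = 9, u(10) = 8, u(11) = 1, u(12) = 6, u(13) = 10, u(14) = 13, u(15) = 7, u(16) = 17, u(17) = 8, u(18) = 3, u(19) = 14.
The sequence repeats with period 18.
The value 1 first appears (with n ≥ 2) at u(6).

6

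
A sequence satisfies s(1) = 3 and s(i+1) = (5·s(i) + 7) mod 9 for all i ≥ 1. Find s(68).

4

Listing terms: s(1) = 3; s(2) = 4; s(3) = 0; s(4) = 7; s(5) = 6; s(6) = 1; s(7) = 3.
The sequence repeats with period 6.
So s(68) = s(1 + ((68-1) mod 6)) = s(2) = 4.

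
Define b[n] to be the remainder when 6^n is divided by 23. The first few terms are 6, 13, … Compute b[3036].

We have b[1] = 6,  b[2] = 13,  b[3] = 9,  b[4] = 8,  b[5] = 2,  b[6] = 12,  b[7] = 3,  b[8] = 18,  b[9] = 16,  b[10] = 4,  b[11] = 1,  b[12] = 6.
The sequence repeats with period 11.
So b[3036] = b[1 + ((3036-1) mod 11)] = b[11] = 1.

1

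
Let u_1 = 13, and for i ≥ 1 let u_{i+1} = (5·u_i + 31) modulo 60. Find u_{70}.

We have u_1 = 13,  u_2 = 36,  u_3 = 31,  u_4 = 6,  u_5 = 1,  u_6 = 36.
Since u_6 = u_2 = 36, the sequence is eventually periodic: after a pre-period of length 1 it cycles with period 4.
For i ≥ 2, u_i depends only on (i - 2) mod 4. (70 - 2) mod 4 = 0, so u_{70} = u_2 = 36.

36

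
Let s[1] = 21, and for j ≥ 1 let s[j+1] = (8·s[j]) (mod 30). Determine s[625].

We have s[1] = 21,  s[2] = 18,  s[3] = 24,  s[4] = 12,  s[5] = 6,  s[6] = 18.
Since s[6] = s[2] = 18, the sequence is eventually periodic: after a pre-period of length 1 it cycles with period 4.
For j ≥ 2, s[j] depends only on (j - 2) mod 4. (625 - 2) mod 4 = 3, so s[625] = s[5] = 6.

6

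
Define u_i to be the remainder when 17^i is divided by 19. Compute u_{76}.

u_1 = 17; u_2 = 4; u_3 = 11; u_4 = 16; u_5 = 6; u_6 = 7; u_7 = 5; u_8 = 9; u_9 = 1; u_{10} = 17.
Since u_{10} = u_1 = 17, the sequence is periodic with period 9.
So u_{76} = u_{1 + ((76-1) mod 9)} = u_4 = 16.

16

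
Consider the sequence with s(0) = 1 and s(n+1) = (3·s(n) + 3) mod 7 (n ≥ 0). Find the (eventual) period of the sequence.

Computing terms: s(0) = 1,  s(1) = 6,  s(2) = 0,  s(3) = 3,  s(4) = 5,  s(5) = 4,  s(6) = 1.
Since s(6) = s(0) = 1, the sequence is periodic with period 6.

6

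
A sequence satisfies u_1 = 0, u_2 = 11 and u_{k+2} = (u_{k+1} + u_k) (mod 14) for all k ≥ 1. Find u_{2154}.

3

Computing terms: u_1 = 0; u_2 = 11; u_3 = 11; u_4 = 8; u_5 = 5; u_6 = 13; u_7 = 4; u_8 = 3; u_9 = 7; u_{10} = 10; u_{11} = 3; u_{12} = 13; u_{13} = 2; u_{14} = 1; u_{15} = 3; u_{16} = 4; u_{17} = 7; u_{18} = 11; u_{19} = 4; u_{20} = 1; u_{21} = 5; u_{22} = 6; u_{23} = 11; u_{24} = 3; u_{25} = 0; u_{26} = 3; u_{27} = 3; u_{28} = 6; u_{29} = 9; u_{30} = 1; u_{31} = 10; u_{32} = 11; u_{33} = 7; u_{34} = 4; u_{35} = 11; u_{36} = 1; u_{37} = 12; u_{38} = 13; u_{39} = 11; u_{40} = 10; u_{41} = 7; u_{42} = 3; u_{43} = 10; u_{44} = 13; u_{45} = 9; u_{46} = 8; u_{47} = 3; u_{48} = 11; u_{49} = 0; u_{50} = 11.
The sequence repeats with period 48.
So u_{2154} = u_{1 + ((2154-1) mod 48)} = u_{42} = 3.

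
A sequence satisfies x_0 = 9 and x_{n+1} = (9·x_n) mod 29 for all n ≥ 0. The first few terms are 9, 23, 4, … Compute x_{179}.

24

We have x_0 = 9; x_1 = 23; x_2 = 4; x_3 = 7; x_4 = 5; x_5 = 16; x_6 = 28; x_7 = 20; x_8 = 6; x_9 = 25; x_{10} = 22; x_{11} = 24; x_{12} = 13; x_{13} = 1; x_{14} = 9.
Since x_{14} = x_0 = 9, the sequence is periodic with period 14.
So x_{179} = x_{0 + ((179-0) mod 14)} = x_{11} = 24.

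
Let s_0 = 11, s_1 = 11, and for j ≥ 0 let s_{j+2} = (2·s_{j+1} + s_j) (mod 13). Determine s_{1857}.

9

Computing terms: s_0 = 11; s_1 = 11; s_2 = 7; s_3 = 12; s_4 = 5; s_5 = 9; s_6 = 10; s_7 = 3; s_8 = 3; s_9 = 9; s_{10} = 8; s_{11} = 12; s_{12} = 6; s_{13} = 11; s_{14} = 2; s_{15} = 2; s_{16} = 6; s_{17} = 1; s_{18} = 8; s_{19} = 4; s_{20} = 3; s_{21} = 10; s_{22} = 10; s_{23} = 4; s_{24} = 5; s_{25} = 1; s_{26} = 7; s_{27} = 2; s_{28} = 11; s_{29} = 11.
Since (s_{28}, s_{29}) = (s_0, s_1) = (11, 11) (two consecutive terms determine the rest), the sequence is periodic with period 28.
(1857 - 0) mod 28 = 9, so s_{1857} = s_9 = 9.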